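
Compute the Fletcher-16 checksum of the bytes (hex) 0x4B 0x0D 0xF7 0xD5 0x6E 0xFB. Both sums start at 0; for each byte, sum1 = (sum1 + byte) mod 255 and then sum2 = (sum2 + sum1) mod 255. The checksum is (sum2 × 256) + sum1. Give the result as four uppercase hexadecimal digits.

Running sums (mod 255):
  after byte 0 (0x4B): sum1=75, sum2=75
  after byte 1 (0x0D): sum1=88, sum2=163
  after byte 2 (0xF7): sum1=80, sum2=243
  after byte 3 (0xD5): sum1=38, sum2=26
  after byte 4 (0x6E): sum1=148, sum2=174
  after byte 5 (0xFB): sum1=144, sum2=63
Checksum = sum2·256 + sum1 = 63·256 + 144 = 16272 = 0x3F90.

3F90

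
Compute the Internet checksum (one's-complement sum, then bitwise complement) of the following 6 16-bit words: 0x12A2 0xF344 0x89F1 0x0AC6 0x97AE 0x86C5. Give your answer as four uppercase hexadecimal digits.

One's-complement addition (fold any carry out of bit 15 back into bit 0):
  0x12A2 + 0xF344 = 0x105E6 → wrap carry → 0x05E7
  0x05E7 + 0x89F1 = 0x08FD8
  0x8FD8 + 0x0AC6 = 0x09A9E
  0x9A9E + 0x97AE = 0x1324C → wrap carry → 0x324D
  0x324D + 0x86C5 = 0x0B912
One's-complement sum = 0xB912.
Checksum = ~0xB912 & 0xFFFF = 0x46ED.

46ED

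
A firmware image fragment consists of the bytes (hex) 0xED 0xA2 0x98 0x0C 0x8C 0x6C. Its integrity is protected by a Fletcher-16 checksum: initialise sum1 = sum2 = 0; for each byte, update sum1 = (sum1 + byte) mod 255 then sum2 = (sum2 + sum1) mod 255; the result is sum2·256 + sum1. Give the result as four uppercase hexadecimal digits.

Running sums (mod 255):
  after byte 0 (0xED): sum1=237, sum2=237
  after byte 1 (0xA2): sum1=144, sum2=126
  after byte 2 (0x98): sum1=41, sum2=167
  after byte 3 (0x0C): sum1=53, sum2=220
  after byte 4 (0x8C): sum1=193, sum2=158
  after byte 5 (0x6C): sum1=46, sum2=204
Checksum = sum2·256 + sum1 = 204·256 + 46 = 52270 = 0xCC2E.

CC2E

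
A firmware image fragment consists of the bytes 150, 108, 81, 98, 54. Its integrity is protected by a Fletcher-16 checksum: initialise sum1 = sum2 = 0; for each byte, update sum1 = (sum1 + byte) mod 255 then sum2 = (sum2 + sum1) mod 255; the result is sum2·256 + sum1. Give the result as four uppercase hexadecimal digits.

91EC

Running sums (mod 255):
  after byte 0 (150): sum1=150, sum2=150
  after byte 1 (108): sum1=3, sum2=153
  after byte 2 (81): sum1=84, sum2=237
  after byte 3 (98): sum1=182, sum2=164
  after byte 4 (54): sum1=236, sum2=145
Checksum = sum2·256 + sum1 = 145·256 + 236 = 37356 = 0x91EC.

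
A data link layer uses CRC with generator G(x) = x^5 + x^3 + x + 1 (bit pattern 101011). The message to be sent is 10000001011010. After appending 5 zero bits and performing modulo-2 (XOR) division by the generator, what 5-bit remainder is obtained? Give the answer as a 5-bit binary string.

00001

Append 5 zeros: 1000000101101000000. Divide by 101011 (XOR where the leading bit is 1):
  pos 0: 100000 XOR 101011 = 001011
  pos 2: 101101 XOR 101011 = 000110
  pos 5: 110011 XOR 101011 = 011000
  pos 6: 110000 XOR 101011 = 011011
  pos 7: 110111 XOR 101011 = 011100
  pos 8: 111000 XOR 101011 = 010011
  pos 9: 100110 XOR 101011 = 001101
  pos 11: 110100 XOR 101011 = 011111
  pos 12: 111110 XOR 101011 = 010101
  pos 13: 101010 XOR 101011 = 000001
Remainder (last 5 bits) = 00001. This is the CRC / FCS.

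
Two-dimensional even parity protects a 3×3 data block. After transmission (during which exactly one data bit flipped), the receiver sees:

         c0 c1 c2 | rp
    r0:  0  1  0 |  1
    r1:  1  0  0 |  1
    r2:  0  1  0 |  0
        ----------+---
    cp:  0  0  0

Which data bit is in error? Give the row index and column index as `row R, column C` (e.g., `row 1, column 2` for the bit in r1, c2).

row 2, column 0

Recompute each row's even parity and compare to rp:
  r0: data parity 1, sent rp 1 → ok
  r1: data parity 1, sent rp 1 → ok
  r2: data parity 1, sent rp 0 → mismatch
Recompute each column's even parity and compare to cp:
  c0: data parity 1, sent cp 0 → mismatch
  c1: data parity 0, sent cp 0 → ok
  c2: data parity 0, sent cp 0 → ok
Exactly one row (r2) and one column (c0) fail → the flipped bit is at their intersection.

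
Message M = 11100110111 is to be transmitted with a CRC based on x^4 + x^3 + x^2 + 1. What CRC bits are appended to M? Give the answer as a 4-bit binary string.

Append 4 zeros: 111001101110000. Divide by 11101 (XOR where the leading bit is 1):
  pos 0: 11100 XOR 11101 = 00001
  pos 4: 11101 XOR 11101 = 00000
  pos 9: 11000 XOR 11101 = 00101
Remainder (last 4 bits) = 1010. This is the CRC / FCS.

1010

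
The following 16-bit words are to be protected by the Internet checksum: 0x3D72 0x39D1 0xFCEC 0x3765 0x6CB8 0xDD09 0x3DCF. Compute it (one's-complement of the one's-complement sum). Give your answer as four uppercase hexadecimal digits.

CCD8

One's-complement addition (fold any carry out of bit 15 back into bit 0):
  0x3D72 + 0x39D1 = 0x07743
  0x7743 + 0xFCEC = 0x1742F → wrap carry → 0x7430
  0x7430 + 0x3765 = 0x0AB95
  0xAB95 + 0x6CB8 = 0x1184D → wrap carry → 0x184E
  0x184E + 0xDD09 = 0x0F557
  0xF557 + 0x3DCF = 0x13326 → wrap carry → 0x3327
One's-complement sum = 0x3327.
Checksum = ~0x3327 & 0xFFFF = 0xCCD8.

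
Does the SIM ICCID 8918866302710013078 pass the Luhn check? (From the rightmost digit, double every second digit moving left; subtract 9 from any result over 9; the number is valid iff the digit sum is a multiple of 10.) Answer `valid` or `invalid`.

invalid

From the right, keep odd positions and double even positions (subtract 9 from any doubled value over 9):
  doubled (positions 2,4,...): 5 6 0 2 4 6 3 7 9 → sum 42
  kept (positions 1,3,...): 8 0 1 0 7 0 6 8 1 8 → sum 39
Total = 81.
81 mod 10 = 1, so the number is invalid.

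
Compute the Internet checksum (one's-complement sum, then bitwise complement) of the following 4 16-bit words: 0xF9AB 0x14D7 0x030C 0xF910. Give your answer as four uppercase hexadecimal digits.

One's-complement addition (fold any carry out of bit 15 back into bit 0):
  0xF9AB + 0x14D7 = 0x10E82 → wrap carry → 0x0E83
  0x0E83 + 0x030C = 0x0118F
  0x118F + 0xF910 = 0x10A9F → wrap carry → 0x0AA0
One's-complement sum = 0x0AA0.
Checksum = ~0x0AA0 & 0xFFFF = 0xF55F.

F55F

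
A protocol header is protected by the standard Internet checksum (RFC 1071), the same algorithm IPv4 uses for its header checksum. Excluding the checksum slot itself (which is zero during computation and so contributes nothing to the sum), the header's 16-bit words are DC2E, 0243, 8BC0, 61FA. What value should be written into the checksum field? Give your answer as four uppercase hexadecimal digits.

One's-complement addition (fold any carry out of bit 15 back into bit 0):
  0xDC2E + 0x0243 = 0x0DE71
  0xDE71 + 0x8BC0 = 0x16A31 → wrap carry → 0x6A32
  0x6A32 + 0x61FA = 0x0CC2C
One's-complement sum = 0xCC2C.
Checksum = ~0xCC2C & 0xFFFF = 0x33D3.

33D3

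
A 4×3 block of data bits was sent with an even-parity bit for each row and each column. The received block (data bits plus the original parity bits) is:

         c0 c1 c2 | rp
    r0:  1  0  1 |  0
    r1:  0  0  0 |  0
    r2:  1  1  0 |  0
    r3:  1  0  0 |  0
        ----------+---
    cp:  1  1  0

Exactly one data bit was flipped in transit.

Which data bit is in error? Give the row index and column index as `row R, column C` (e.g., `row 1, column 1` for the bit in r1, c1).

Recompute each row's even parity and compare to rp:
  r0: data parity 0, sent rp 0 → ok
  r1: data parity 0, sent rp 0 → ok
  r2: data parity 0, sent rp 0 → ok
  r3: data parity 1, sent rp 0 → mismatch
Recompute each column's even parity and compare to cp:
  c0: data parity 1, sent cp 1 → ok
  c1: data parity 1, sent cp 1 → ok
  c2: data parity 1, sent cp 0 → mismatch
Exactly one row (r3) and one column (c2) fail → the flipped bit is at their intersection.

row 3, column 2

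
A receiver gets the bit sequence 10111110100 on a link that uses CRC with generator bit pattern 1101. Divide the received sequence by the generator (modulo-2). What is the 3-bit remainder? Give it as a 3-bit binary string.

000

Modulo-2 division of 10111110100 by 1101:
  pos 0: 1011 XOR 1101 = 0110
  pos 1: 1101 XOR 1101 = 0000
  pos 5: 1101 XOR 1101 = 0000
Remainder = 000 (zero — the frame passes the CRC check).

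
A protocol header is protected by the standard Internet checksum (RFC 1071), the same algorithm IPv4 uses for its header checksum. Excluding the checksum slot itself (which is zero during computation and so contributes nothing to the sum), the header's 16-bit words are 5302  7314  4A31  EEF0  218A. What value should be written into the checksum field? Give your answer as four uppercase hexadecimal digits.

DF3C

One's-complement addition (fold any carry out of bit 15 back into bit 0):
  0x5302 + 0x7314 = 0x0C616
  0xC616 + 0x4A31 = 0x11047 → wrap carry → 0x1048
  0x1048 + 0xEEF0 = 0x0FF38
  0xFF38 + 0x218A = 0x120C2 → wrap carry → 0x20C3
One's-complement sum = 0x20C3.
Checksum = ~0x20C3 & 0xFFFF = 0xDF3C.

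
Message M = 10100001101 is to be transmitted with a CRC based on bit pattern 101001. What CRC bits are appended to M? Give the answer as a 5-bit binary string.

Append 5 zeros: 1010000110100000. Divide by 101001 (XOR where the leading bit is 1):
  pos 0: 101000 XOR 101001 = 000001
  pos 5: 101101 XOR 101001 = 000100
  pos 8: 100000 XOR 101001 = 001001
  pos 10: 100100 XOR 101001 = 001101
Remainder (last 5 bits) = 01101. This is the CRC / FCS.

01101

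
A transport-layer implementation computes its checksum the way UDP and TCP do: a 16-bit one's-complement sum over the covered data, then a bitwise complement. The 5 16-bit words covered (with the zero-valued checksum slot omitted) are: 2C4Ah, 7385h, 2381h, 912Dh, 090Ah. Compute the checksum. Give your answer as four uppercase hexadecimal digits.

One's-complement addition (fold any carry out of bit 15 back into bit 0):
  0x2C4A + 0x7385 = 0x09FCF
  0x9FCF + 0x2381 = 0x0C350
  0xC350 + 0x912D = 0x1547D → wrap carry → 0x547E
  0x547E + 0x090A = 0x05D88
One's-complement sum = 0x5D88.
Checksum = ~0x5D88 & 0xFFFF = 0xA277.

A277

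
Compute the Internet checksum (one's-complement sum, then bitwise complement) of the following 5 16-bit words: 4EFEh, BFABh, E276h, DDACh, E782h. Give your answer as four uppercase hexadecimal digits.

49AF

One's-complement addition (fold any carry out of bit 15 back into bit 0):
  0x4EFE + 0xBFAB = 0x10EA9 → wrap carry → 0x0EAA
  0x0EAA + 0xE276 = 0x0F120
  0xF120 + 0xDDAC = 0x1CECC → wrap carry → 0xCECD
  0xCECD + 0xE782 = 0x1B64F → wrap carry → 0xB650
One's-complement sum = 0xB650.
Checksum = ~0xB650 & 0xFFFF = 0x49AF.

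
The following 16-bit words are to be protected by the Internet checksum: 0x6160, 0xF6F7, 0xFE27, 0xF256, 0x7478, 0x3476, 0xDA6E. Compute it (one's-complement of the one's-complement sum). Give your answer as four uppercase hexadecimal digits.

One's-complement addition (fold any carry out of bit 15 back into bit 0):
  0x6160 + 0xF6F7 = 0x15857 → wrap carry → 0x5858
  0x5858 + 0xFE27 = 0x1567F → wrap carry → 0x5680
  0x5680 + 0xF256 = 0x148D6 → wrap carry → 0x48D7
  0x48D7 + 0x7478 = 0x0BD4F
  0xBD4F + 0x3476 = 0x0F1C5
  0xF1C5 + 0xDA6E = 0x1CC33 → wrap carry → 0xCC34
One's-complement sum = 0xCC34.
Checksum = ~0xCC34 & 0xFFFF = 0x33CB.

33CB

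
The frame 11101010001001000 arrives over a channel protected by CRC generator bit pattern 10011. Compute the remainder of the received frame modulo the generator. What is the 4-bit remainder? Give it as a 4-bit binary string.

0110

Modulo-2 division of 11101010001001000 by 10011:
  pos 0: 11101 XOR 10011 = 01110
  pos 1: 11100 XOR 10011 = 01111
  pos 2: 11111 XOR 10011 = 01100
  pos 3: 11000 XOR 10011 = 01011
  pos 4: 10110 XOR 10011 = 00101
  pos 6: 10101 XOR 10011 = 00110
  pos 8: 11000 XOR 10011 = 01011
  pos 9: 10111 XOR 10011 = 00100
  pos 11: 10000 XOR 10011 = 00011
Remainder = 0110 (nonzero — an error is detected).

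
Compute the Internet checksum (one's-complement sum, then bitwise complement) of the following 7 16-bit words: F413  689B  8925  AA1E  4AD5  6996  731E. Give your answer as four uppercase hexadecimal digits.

4882

One's-complement addition (fold any carry out of bit 15 back into bit 0):
  0xF413 + 0x689B = 0x15CAE → wrap carry → 0x5CAF
  0x5CAF + 0x8925 = 0x0E5D4
  0xE5D4 + 0xAA1E = 0x18FF2 → wrap carry → 0x8FF3
  0x8FF3 + 0x4AD5 = 0x0DAC8
  0xDAC8 + 0x6996 = 0x1445E → wrap carry → 0x445F
  0x445F + 0x731E = 0x0B77D
One's-complement sum = 0xB77D.
Checksum = ~0xB77D & 0xFFFF = 0x4882.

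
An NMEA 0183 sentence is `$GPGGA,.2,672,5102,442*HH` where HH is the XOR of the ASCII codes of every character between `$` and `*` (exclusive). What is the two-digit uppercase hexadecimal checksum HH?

4D

XOR the ASCII codes of the payload characters:
  'G' = 0x47 → acc = 0x47
  'P' = 0x50 → acc = 0x17
  'G' = 0x47 → acc = 0x50
  'G' = 0x47 → acc = 0x17
  'A' = 0x41 → acc = 0x56
  ',' = 0x2C → acc = 0x7A
  '.' = 0x2E → acc = 0x54
  '2' = 0x32 → acc = 0x66
  ',' = 0x2C → acc = 0x4A
  '6' = 0x36 → acc = 0x7C
  '7' = 0x37 → acc = 0x4B
  '2' = 0x32 → acc = 0x79
  ',' = 0x2C → acc = 0x55
  '5' = 0x35 → acc = 0x60
  '1' = 0x31 → acc = 0x51
  '0' = 0x30 → acc = 0x61
  '2' = 0x32 → acc = 0x53
  ',' = 0x2C → acc = 0x7F
  '4' = 0x34 → acc = 0x4B
  '4' = 0x34 → acc = 0x7F
  '2' = 0x32 → acc = 0x4D
Checksum = 0x4D.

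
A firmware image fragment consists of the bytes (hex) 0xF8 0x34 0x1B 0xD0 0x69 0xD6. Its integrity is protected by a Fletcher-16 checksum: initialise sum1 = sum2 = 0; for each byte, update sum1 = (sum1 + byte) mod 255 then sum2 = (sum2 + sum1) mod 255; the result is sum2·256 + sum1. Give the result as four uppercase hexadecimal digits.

6359

Running sums (mod 255):
  after byte 0 (0xF8): sum1=248, sum2=248
  after byte 1 (0x34): sum1=45, sum2=38
  after byte 2 (0x1B): sum1=72, sum2=110
  after byte 3 (0xD0): sum1=25, sum2=135
  after byte 4 (0x69): sum1=130, sum2=10
  after byte 5 (0xD6): sum1=89, sum2=99
Checksum = sum2·256 + sum1 = 99·256 + 89 = 25433 = 0x6359.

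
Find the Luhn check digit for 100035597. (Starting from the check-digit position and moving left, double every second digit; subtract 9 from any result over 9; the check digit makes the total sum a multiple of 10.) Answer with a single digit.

Partial digits right→left: 7 9 5 5 3 0 0 0 1
Double every second digit counting from the check-digit position (so the 1st, 3rd, 5th, ... of the partial from the right).
  doubled (with −9 where >9): 5 1 6 0 2 → sum 14
  kept as-is: 9 5 0 0 → sum 14
Total = 14 + 14 = 28.
Check digit = (10 − (28 mod 10)) mod 10 = 2.

2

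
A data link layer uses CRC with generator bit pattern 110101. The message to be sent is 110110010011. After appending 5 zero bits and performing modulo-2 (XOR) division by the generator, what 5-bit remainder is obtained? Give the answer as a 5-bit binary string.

00001

Append 5 zeros: 11011001001100000. Divide by 110101 (XOR where the leading bit is 1):
  pos 0: 110110 XOR 110101 = 000011
  pos 4: 110100 XOR 110101 = 000001
  pos 9: 111000 XOR 110101 = 001101
  pos 11: 110100 XOR 110101 = 000001
Remainder (last 5 bits) = 00001. This is the CRC / FCS.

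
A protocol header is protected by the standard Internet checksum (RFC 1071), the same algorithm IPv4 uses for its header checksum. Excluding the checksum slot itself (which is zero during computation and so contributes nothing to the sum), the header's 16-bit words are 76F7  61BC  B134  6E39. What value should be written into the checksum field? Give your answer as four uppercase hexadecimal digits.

One's-complement addition (fold any carry out of bit 15 back into bit 0):
  0x76F7 + 0x61BC = 0x0D8B3
  0xD8B3 + 0xB134 = 0x189E7 → wrap carry → 0x89E8
  0x89E8 + 0x6E39 = 0x0F821
One's-complement sum = 0xF821.
Checksum = ~0xF821 & 0xFFFF = 0x07DE.

07DE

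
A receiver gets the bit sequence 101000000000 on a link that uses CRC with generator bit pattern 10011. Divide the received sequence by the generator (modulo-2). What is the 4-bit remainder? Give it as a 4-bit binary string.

Modulo-2 division of 101000000000 by 10011:
  pos 0: 10100 XOR 10011 = 00111
  pos 2: 11100 XOR 10011 = 01111
  pos 3: 11110 XOR 10011 = 01101
  pos 4: 11010 XOR 10011 = 01001
  pos 5: 10010 XOR 10011 = 00001
Remainder = 0100 (nonzero — an error is detected).

0100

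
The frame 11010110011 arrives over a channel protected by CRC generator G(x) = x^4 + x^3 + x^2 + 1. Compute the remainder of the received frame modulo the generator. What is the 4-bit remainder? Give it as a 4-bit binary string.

Modulo-2 division of 11010110011 by 11101:
  pos 0: 11010 XOR 11101 = 00111
  pos 2: 11111 XOR 11101 = 00010
  pos 5: 10001 XOR 11101 = 01100
  pos 6: 11001 XOR 11101 = 00100
Remainder = 0100 (nonzero — an error is detected).

0100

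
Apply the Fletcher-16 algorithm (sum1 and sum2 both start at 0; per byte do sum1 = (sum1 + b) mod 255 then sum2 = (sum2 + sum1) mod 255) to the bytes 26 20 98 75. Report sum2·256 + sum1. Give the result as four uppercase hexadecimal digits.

B4DB

Running sums (mod 255):
  after byte 0 (26): sum1=26, sum2=26
  after byte 1 (20): sum1=46, sum2=72
  after byte 2 (98): sum1=144, sum2=216
  after byte 3 (75): sum1=219, sum2=180
Checksum = sum2·256 + sum1 = 180·256 + 219 = 46299 = 0xB4DB.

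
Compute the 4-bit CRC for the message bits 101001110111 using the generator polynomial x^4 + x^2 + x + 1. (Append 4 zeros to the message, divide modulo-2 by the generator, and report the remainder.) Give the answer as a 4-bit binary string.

Append 4 zeros: 1010011101110000. Divide by 10111 (XOR where the leading bit is 1):
  pos 0: 10100 XOR 10111 = 00011
  pos 3: 11111 XOR 10111 = 01000
  pos 4: 10000 XOR 10111 = 00111
  pos 6: 11111 XOR 10111 = 01000
  pos 7: 10001 XOR 10111 = 00110
  pos 9: 11000 XOR 10111 = 01111
  pos 10: 11110 XOR 10111 = 01001
  pos 11: 10010 XOR 10111 = 00101
Remainder (last 4 bits) = 0101. This is the CRC / FCS.

0101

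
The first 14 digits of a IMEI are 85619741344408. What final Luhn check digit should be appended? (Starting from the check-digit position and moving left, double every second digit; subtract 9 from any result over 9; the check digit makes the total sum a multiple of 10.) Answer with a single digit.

Partial digits right→left: 8 0 4 4 4 3 1 4 7 9 1 6 5 8
Double every second digit counting from the check-digit position (so the 1st, 3rd, 5th, ... of the partial from the right).
  doubled (with −9 where >9): 7 8 8 2 5 2 1 → sum 33
  kept as-is: 0 4 3 4 9 6 8 → sum 34
Total = 33 + 34 = 67.
Check digit = (10 − (67 mod 10)) mod 10 = 3.

3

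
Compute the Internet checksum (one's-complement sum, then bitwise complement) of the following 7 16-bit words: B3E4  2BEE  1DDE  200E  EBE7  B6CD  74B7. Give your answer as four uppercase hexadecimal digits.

CAD3

One's-complement addition (fold any carry out of bit 15 back into bit 0):
  0xB3E4 + 0x2BEE = 0x0DFD2
  0xDFD2 + 0x1DDE = 0x0FDB0
  0xFDB0 + 0x200E = 0x11DBE → wrap carry → 0x1DBF
  0x1DBF + 0xEBE7 = 0x109A6 → wrap carry → 0x09A7
  0x09A7 + 0xB6CD = 0x0C074
  0xC074 + 0x74B7 = 0x1352B → wrap carry → 0x352C
One's-complement sum = 0x352C.
Checksum = ~0x352C & 0xFFFF = 0xCAD3.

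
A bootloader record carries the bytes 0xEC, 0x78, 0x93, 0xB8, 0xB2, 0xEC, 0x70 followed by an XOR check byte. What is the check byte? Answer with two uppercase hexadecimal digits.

XOR the bytes together:
  start with 0xEC
  0xEC ⊕ 0x78 = 0x94
  0x94 ⊕ 0x93 = 0x07
  0x07 ⊕ 0xB8 = 0xBF
  0xBF ⊕ 0xB2 = 0x0D
  0x0D ⊕ 0xEC = 0xE1
  0xE1 ⊕ 0x70 = 0x91

91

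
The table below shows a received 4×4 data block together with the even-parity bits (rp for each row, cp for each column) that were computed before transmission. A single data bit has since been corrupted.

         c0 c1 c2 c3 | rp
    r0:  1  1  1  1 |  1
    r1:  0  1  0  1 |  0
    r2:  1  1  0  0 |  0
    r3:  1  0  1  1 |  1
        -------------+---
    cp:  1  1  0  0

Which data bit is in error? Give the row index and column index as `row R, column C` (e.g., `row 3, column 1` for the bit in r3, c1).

Recompute each row's even parity and compare to rp:
  r0: data parity 0, sent rp 1 → mismatch
  r1: data parity 0, sent rp 0 → ok
  r2: data parity 0, sent rp 0 → ok
  r3: data parity 1, sent rp 1 → ok
Recompute each column's even parity and compare to cp:
  c0: data parity 1, sent cp 1 → ok
  c1: data parity 1, sent cp 1 → ok
  c2: data parity 0, sent cp 0 → ok
  c3: data parity 1, sent cp 0 → mismatch
Exactly one row (r0) and one column (c3) fail → the flipped bit is at their intersection.

row 0, column 3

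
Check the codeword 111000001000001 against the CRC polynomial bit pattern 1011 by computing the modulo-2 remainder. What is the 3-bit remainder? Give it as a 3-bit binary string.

Modulo-2 division of 111000001000001 by 1011:
  pos 0: 1110 XOR 1011 = 0101
  pos 1: 1010 XOR 1011 = 0001
  pos 4: 1000 XOR 1011 = 0011
  pos 6: 1110 XOR 1011 = 0101
  pos 7: 1010 XOR 1011 = 0001
  pos 10: 1000 XOR 1011 = 0011
Remainder = 111 (nonzero — an error is detected).

111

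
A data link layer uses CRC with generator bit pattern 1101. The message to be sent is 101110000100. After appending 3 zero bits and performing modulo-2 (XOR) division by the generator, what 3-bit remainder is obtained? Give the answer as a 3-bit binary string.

011

Append 3 zeros: 101110000100000. Divide by 1101 (XOR where the leading bit is 1):
  pos 0: 1011 XOR 1101 = 0110
  pos 1: 1101 XOR 1101 = 0000
  pos 9: 1000 XOR 1101 = 0101
  pos 10: 1010 XOR 1101 = 0111
  pos 11: 1110 XOR 1101 = 0011
Remainder (last 3 bits) = 011. This is the CRC / FCS.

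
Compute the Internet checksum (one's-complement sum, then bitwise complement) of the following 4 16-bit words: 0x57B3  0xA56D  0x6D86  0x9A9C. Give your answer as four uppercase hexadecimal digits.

FABB

One's-complement addition (fold any carry out of bit 15 back into bit 0):
  0x57B3 + 0xA56D = 0x0FD20
  0xFD20 + 0x6D86 = 0x16AA6 → wrap carry → 0x6AA7
  0x6AA7 + 0x9A9C = 0x10543 → wrap carry → 0x0544
One's-complement sum = 0x0544.
Checksum = ~0x0544 & 0xFFFF = 0xFABB.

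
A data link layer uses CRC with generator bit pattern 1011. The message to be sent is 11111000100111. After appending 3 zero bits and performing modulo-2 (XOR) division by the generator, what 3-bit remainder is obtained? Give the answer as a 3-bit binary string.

Append 3 zeros: 11111000100111000. Divide by 1011 (XOR where the leading bit is 1):
  pos 0: 1111 XOR 1011 = 0100
  pos 1: 1001 XOR 1011 = 0010
  pos 3: 1000 XOR 1011 = 0011
  pos 5: 1101 XOR 1011 = 0110
  pos 6: 1100 XOR 1011 = 0111
  pos 7: 1110 XOR 1011 = 0101
  pos 8: 1011 XOR 1011 = 0000
  pos 12: 1100 XOR 1011 = 0111
  pos 13: 1110 XOR 1011 = 0101
Remainder (last 3 bits) = 101. This is the CRC / FCS.

101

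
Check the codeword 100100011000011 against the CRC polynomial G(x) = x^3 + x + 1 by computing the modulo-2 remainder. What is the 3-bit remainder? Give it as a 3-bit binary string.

000

Modulo-2 division of 100100011000011 by 1011:
  pos 0: 1001 XOR 1011 = 0010
  pos 2: 1000 XOR 1011 = 0011
  pos 4: 1101 XOR 1011 = 0110
  pos 5: 1101 XOR 1011 = 0110
  pos 6: 1100 XOR 1011 = 0111
  pos 7: 1110 XOR 1011 = 0101
  pos 8: 1010 XOR 1011 = 0001
  pos 11: 1011 XOR 1011 = 0000
Remainder = 000 (zero — the frame passes the CRC check).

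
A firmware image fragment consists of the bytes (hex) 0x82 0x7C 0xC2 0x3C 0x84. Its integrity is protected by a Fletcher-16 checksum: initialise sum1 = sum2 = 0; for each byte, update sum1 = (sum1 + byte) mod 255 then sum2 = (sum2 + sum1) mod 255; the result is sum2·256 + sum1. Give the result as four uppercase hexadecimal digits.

Running sums (mod 255):
  after byte 0 (0x82): sum1=130, sum2=130
  after byte 1 (0x7C): sum1=254, sum2=129
  after byte 2 (0xC2): sum1=193, sum2=67
  after byte 3 (0x3C): sum1=253, sum2=65
  after byte 4 (0x84): sum1=130, sum2=195
Checksum = sum2·256 + sum1 = 195·256 + 130 = 50050 = 0xC382.

C382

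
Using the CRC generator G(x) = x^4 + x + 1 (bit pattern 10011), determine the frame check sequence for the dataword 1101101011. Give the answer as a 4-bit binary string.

Append 4 zeros: 11011010110000. Divide by 10011 (XOR where the leading bit is 1):
  pos 0: 11011 XOR 10011 = 01000
  pos 1: 10000 XOR 10011 = 00011
  pos 4: 11101 XOR 10011 = 01110
  pos 5: 11101 XOR 10011 = 01110
  pos 6: 11100 XOR 10011 = 01111
  pos 7: 11110 XOR 10011 = 01101
  pos 8: 11010 XOR 10011 = 01001
  pos 9: 10010 XOR 10011 = 00001
Remainder (last 4 bits) = 0001. This is the CRC / FCS.

0001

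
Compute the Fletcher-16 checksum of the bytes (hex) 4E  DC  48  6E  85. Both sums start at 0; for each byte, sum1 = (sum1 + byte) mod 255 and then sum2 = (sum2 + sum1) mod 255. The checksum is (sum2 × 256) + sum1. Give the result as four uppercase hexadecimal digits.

Running sums (mod 255):
  after byte 0 (4E): sum1=78, sum2=78
  after byte 1 (DC): sum1=43, sum2=121
  after byte 2 (48): sum1=115, sum2=236
  after byte 3 (6E): sum1=225, sum2=206
  after byte 4 (85): sum1=103, sum2=54
Checksum = sum2·256 + sum1 = 54·256 + 103 = 13927 = 0x3667.

3667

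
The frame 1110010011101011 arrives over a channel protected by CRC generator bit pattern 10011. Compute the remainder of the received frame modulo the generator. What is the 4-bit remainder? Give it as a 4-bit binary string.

1000

Modulo-2 division of 1110010011101011 by 10011:
  pos 0: 11100 XOR 10011 = 01111
  pos 1: 11111 XOR 10011 = 01100
  pos 2: 11000 XOR 10011 = 01011
  pos 3: 10110 XOR 10011 = 00101
  pos 5: 10111 XOR 10011 = 00100
  pos 7: 10010 XOR 10011 = 00001
  pos 11: 11011 XOR 10011 = 01000
Remainder = 1000 (nonzero — an error is detected).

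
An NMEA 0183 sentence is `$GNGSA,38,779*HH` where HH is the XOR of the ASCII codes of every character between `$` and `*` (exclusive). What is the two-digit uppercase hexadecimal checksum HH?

XOR the ASCII codes of the payload characters:
  'G' = 0x47 → acc = 0x47
  'N' = 0x4E → acc = 0x09
  'G' = 0x47 → acc = 0x4E
  'S' = 0x53 → acc = 0x1D
  'A' = 0x41 → acc = 0x5C
  ',' = 0x2C → acc = 0x70
  '3' = 0x33 → acc = 0x43
  '8' = 0x38 → acc = 0x7B
  ',' = 0x2C → acc = 0x57
  '7' = 0x37 → acc = 0x60
  '7' = 0x37 → acc = 0x57
  '9' = 0x39 → acc = 0x6E
Checksum = 0x6E.

6E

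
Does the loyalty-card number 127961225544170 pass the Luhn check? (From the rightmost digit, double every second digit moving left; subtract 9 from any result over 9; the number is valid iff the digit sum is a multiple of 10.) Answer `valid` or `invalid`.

invalid

From the right, keep odd positions and double even positions (subtract 9 from any doubled value over 9):
  doubled (positions 2,4,...): 5 8 1 4 2 9 4 → sum 33
  kept (positions 1,3,...): 0 1 4 5 2 6 7 1 → sum 26
Total = 59.
59 mod 10 = 9, so the number is invalid.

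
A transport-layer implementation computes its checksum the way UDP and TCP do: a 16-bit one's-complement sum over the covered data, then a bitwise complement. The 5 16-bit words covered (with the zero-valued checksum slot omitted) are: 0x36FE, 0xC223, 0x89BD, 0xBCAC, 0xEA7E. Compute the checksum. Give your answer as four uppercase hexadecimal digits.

One's-complement addition (fold any carry out of bit 15 back into bit 0):
  0x36FE + 0xC223 = 0x0F921
  0xF921 + 0x89BD = 0x182DE → wrap carry → 0x82DF
  0x82DF + 0xBCAC = 0x13F8B → wrap carry → 0x3F8C
  0x3F8C + 0xEA7E = 0x12A0A → wrap carry → 0x2A0B
One's-complement sum = 0x2A0B.
Checksum = ~0x2A0B & 0xFFFF = 0xD5F4.

D5F4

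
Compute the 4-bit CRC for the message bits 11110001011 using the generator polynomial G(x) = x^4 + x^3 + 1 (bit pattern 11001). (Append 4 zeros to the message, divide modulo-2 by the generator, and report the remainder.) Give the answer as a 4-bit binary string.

0001

Append 4 zeros: 111100010110000. Divide by 11001 (XOR where the leading bit is 1):
  pos 0: 11110 XOR 11001 = 00111
  pos 2: 11100 XOR 11001 = 00101
  pos 4: 10110 XOR 11001 = 01111
  pos 5: 11111 XOR 11001 = 00110
  pos 7: 11010 XOR 11001 = 00011
  pos 10: 11000 XOR 11001 = 00001
Remainder (last 4 bits) = 0001. This is the CRC / FCS.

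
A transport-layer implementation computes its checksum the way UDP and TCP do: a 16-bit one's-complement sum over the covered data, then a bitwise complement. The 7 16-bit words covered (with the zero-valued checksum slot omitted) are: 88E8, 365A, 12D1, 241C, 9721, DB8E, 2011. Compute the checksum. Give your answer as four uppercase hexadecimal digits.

One's-complement addition (fold any carry out of bit 15 back into bit 0):
  0x88E8 + 0x365A = 0x0BF42
  0xBF42 + 0x12D1 = 0x0D213
  0xD213 + 0x241C = 0x0F62F
  0xF62F + 0x9721 = 0x18D50 → wrap carry → 0x8D51
  0x8D51 + 0xDB8E = 0x168DF → wrap carry → 0x68E0
  0x68E0 + 0x2011 = 0x088F1
One's-complement sum = 0x88F1.
Checksum = ~0x88F1 & 0xFFFF = 0x770E.

770E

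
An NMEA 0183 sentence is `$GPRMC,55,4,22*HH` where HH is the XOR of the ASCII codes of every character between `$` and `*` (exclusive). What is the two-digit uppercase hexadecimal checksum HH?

53

XOR the ASCII codes of the payload characters:
  'G' = 0x47 → acc = 0x47
  'P' = 0x50 → acc = 0x17
  'R' = 0x52 → acc = 0x45
  'M' = 0x4D → acc = 0x08
  'C' = 0x43 → acc = 0x4B
  ',' = 0x2C → acc = 0x67
  '5' = 0x35 → acc = 0x52
  '5' = 0x35 → acc = 0x67
  ',' = 0x2C → acc = 0x4B
  '4' = 0x34 → acc = 0x7F
  ',' = 0x2C → acc = 0x53
  '2' = 0x32 → acc = 0x61
  '2' = 0x32 → acc = 0x53
Checksum = 0x53.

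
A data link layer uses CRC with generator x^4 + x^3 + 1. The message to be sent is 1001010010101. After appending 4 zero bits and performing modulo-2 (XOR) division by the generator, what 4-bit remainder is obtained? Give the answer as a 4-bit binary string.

0001

Append 4 zeros: 10010100101010000. Divide by 11001 (XOR where the leading bit is 1):
  pos 0: 10010 XOR 11001 = 01011
  pos 1: 10111 XOR 11001 = 01110
  pos 2: 11100 XOR 11001 = 00101
  pos 4: 10101 XOR 11001 = 01100
  pos 5: 11000 XOR 11001 = 00001
  pos 9: 11010 XOR 11001 = 00011
  pos 12: 11000 XOR 11001 = 00001
Remainder (last 4 bits) = 0001. This is the CRC / FCS.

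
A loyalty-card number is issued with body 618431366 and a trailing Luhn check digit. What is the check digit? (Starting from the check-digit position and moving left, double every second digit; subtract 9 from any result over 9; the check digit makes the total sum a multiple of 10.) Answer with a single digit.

3

Partial digits right→left: 6 6 3 1 3 4 8 1 6
Double every second digit counting from the check-digit position (so the 1st, 3rd, 5th, ... of the partial from the right).
  doubled (with −9 where >9): 3 6 6 7 3 → sum 25
  kept as-is: 6 1 4 1 → sum 12
Total = 25 + 12 = 37.
Check digit = (10 − (37 mod 10)) mod 10 = 3.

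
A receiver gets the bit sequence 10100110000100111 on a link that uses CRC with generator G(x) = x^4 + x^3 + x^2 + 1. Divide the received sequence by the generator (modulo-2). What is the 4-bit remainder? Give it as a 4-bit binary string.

0000

Modulo-2 division of 10100110000100111 by 11101:
  pos 0: 10100 XOR 11101 = 01001
  pos 1: 10011 XOR 11101 = 01110
  pos 2: 11101 XOR 11101 = 00000
  pos 11: 10011 XOR 11101 = 01110
  pos 12: 11101 XOR 11101 = 00000
Remainder = 0000 (zero — the frame passes the CRC check).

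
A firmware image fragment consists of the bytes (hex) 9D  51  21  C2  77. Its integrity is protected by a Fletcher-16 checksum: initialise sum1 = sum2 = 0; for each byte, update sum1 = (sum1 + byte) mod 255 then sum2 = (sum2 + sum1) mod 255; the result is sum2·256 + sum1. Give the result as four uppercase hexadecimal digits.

B94A

Running sums (mod 255):
  after byte 0 (9D): sum1=157, sum2=157
  after byte 1 (51): sum1=238, sum2=140
  after byte 2 (21): sum1=16, sum2=156
  after byte 3 (C2): sum1=210, sum2=111
  after byte 4 (77): sum1=74, sum2=185
Checksum = sum2·256 + sum1 = 185·256 + 74 = 47434 = 0xB94A.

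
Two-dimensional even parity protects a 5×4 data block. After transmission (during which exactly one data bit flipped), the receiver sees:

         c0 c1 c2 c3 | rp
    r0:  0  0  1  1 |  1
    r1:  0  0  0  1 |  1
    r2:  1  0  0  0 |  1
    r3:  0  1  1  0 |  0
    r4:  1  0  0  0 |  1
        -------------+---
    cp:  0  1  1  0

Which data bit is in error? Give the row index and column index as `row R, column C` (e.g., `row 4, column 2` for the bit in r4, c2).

Recompute each row's even parity and compare to rp:
  r0: data parity 0, sent rp 1 → mismatch
  r1: data parity 1, sent rp 1 → ok
  r2: data parity 1, sent rp 1 → ok
  r3: data parity 0, sent rp 0 → ok
  r4: data parity 1, sent rp 1 → ok
Recompute each column's even parity and compare to cp:
  c0: data parity 0, sent cp 0 → ok
  c1: data parity 1, sent cp 1 → ok
  c2: data parity 0, sent cp 1 → mismatch
  c3: data parity 0, sent cp 0 → ok
Exactly one row (r0) and one column (c2) fail → the flipped bit is at their intersection.

row 0, column 2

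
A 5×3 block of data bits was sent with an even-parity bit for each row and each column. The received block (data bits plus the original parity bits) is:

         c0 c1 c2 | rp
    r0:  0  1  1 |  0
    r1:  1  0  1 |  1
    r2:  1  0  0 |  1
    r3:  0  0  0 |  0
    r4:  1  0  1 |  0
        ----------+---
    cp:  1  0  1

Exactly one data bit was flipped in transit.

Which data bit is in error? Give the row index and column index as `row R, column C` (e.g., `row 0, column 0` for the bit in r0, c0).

row 1, column 1

Recompute each row's even parity and compare to rp:
  r0: data parity 0, sent rp 0 → ok
  r1: data parity 0, sent rp 1 → mismatch
  r2: data parity 1, sent rp 1 → ok
  r3: data parity 0, sent rp 0 → ok
  r4: data parity 0, sent rp 0 → ok
Recompute each column's even parity and compare to cp:
  c0: data parity 1, sent cp 1 → ok
  c1: data parity 1, sent cp 0 → mismatch
  c2: data parity 1, sent cp 1 → ok
Exactly one row (r1) and one column (c1) fail → the flipped bit is at their intersection.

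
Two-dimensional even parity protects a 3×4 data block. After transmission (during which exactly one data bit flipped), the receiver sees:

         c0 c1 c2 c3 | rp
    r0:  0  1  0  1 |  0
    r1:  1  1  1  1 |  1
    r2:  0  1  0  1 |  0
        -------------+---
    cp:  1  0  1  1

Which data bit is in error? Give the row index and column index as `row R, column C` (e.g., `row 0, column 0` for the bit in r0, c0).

Recompute each row's even parity and compare to rp:
  r0: data parity 0, sent rp 0 → ok
  r1: data parity 0, sent rp 1 → mismatch
  r2: data parity 0, sent rp 0 → ok
Recompute each column's even parity and compare to cp:
  c0: data parity 1, sent cp 1 → ok
  c1: data parity 1, sent cp 0 → mismatch
  c2: data parity 1, sent cp 1 → ok
  c3: data parity 1, sent cp 1 → ok
Exactly one row (r1) and one column (c1) fail → the flipped bit is at their intersection.

row 1, column 1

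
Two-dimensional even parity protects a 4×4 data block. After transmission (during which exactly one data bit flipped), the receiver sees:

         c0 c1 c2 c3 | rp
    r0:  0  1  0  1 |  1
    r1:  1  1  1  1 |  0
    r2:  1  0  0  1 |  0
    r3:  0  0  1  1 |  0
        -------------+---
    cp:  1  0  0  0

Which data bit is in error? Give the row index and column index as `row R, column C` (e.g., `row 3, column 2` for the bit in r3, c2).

Recompute each row's even parity and compare to rp:
  r0: data parity 0, sent rp 1 → mismatch
  r1: data parity 0, sent rp 0 → ok
  r2: data parity 0, sent rp 0 → ok
  r3: data parity 0, sent rp 0 → ok
Recompute each column's even parity and compare to cp:
  c0: data parity 0, sent cp 1 → mismatch
  c1: data parity 0, sent cp 0 → ok
  c2: data parity 0, sent cp 0 → ok
  c3: data parity 0, sent cp 0 → ok
Exactly one row (r0) and one column (c0) fail → the flipped bit is at their intersection.

row 0, column 0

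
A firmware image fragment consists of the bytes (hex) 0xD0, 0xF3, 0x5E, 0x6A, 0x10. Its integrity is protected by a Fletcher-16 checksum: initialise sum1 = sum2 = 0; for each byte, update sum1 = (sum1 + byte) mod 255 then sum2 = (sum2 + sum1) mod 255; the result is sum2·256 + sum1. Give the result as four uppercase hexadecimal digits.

Running sums (mod 255):
  after byte 0 (0xD0): sum1=208, sum2=208
  after byte 1 (0xF3): sum1=196, sum2=149
  after byte 2 (0x5E): sum1=35, sum2=184
  after byte 3 (0x6A): sum1=141, sum2=70
  after byte 4 (0x10): sum1=157, sum2=227
Checksum = sum2·256 + sum1 = 227·256 + 157 = 58269 = 0xE39D.

E39D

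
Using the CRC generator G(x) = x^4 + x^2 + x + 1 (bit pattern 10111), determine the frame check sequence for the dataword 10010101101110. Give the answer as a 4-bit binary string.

Append 4 zeros: 100101011011100000. Divide by 10111 (XOR where the leading bit is 1):
  pos 0: 10010 XOR 10111 = 00101
  pos 2: 10110 XOR 10111 = 00001
  pos 6: 11101 XOR 10111 = 01010
  pos 7: 10101 XOR 10111 = 00010
  pos 10: 10100 XOR 10111 = 00011
  pos 13: 11000 XOR 10111 = 01111
Remainder (last 4 bits) = 1111. This is the CRC / FCS.

1111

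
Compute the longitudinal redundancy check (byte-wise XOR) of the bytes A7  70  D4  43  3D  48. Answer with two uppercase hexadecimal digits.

35

XOR the bytes together:
  start with 0xA7
  0xA7 ⊕ 0x70 = 0xD7
  0xD7 ⊕ 0xD4 = 0x03
  0x03 ⊕ 0x43 = 0x40
  0x40 ⊕ 0x3D = 0x7D
  0x7D ⊕ 0x48 = 0x35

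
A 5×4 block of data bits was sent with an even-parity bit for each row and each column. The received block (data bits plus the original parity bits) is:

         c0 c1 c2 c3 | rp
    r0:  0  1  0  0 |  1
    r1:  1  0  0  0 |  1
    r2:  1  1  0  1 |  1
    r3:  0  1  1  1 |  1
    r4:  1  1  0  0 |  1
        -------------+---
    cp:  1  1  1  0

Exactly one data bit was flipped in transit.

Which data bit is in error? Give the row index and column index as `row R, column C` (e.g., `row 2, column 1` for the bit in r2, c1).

Recompute each row's even parity and compare to rp:
  r0: data parity 1, sent rp 1 → ok
  r1: data parity 1, sent rp 1 → ok
  r2: data parity 1, sent rp 1 → ok
  r3: data parity 1, sent rp 1 → ok
  r4: data parity 0, sent rp 1 → mismatch
Recompute each column's even parity and compare to cp:
  c0: data parity 1, sent cp 1 → ok
  c1: data parity 0, sent cp 1 → mismatch
  c2: data parity 1, sent cp 1 → ok
  c3: data parity 0, sent cp 0 → ok
Exactly one row (r4) and one column (c1) fail → the flipped bit is at their intersection.

row 4, column 1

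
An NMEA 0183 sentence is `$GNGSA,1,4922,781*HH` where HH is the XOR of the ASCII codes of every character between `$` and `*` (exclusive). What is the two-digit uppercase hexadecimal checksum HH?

72

XOR the ASCII codes of the payload characters:
  'G' = 0x47 → acc = 0x47
  'N' = 0x4E → acc = 0x09
  'G' = 0x47 → acc = 0x4E
  'S' = 0x53 → acc = 0x1D
  'A' = 0x41 → acc = 0x5C
  ',' = 0x2C → acc = 0x70
  '1' = 0x31 → acc = 0x41
  ',' = 0x2C → acc = 0x6D
  '4' = 0x34 → acc = 0x59
  '9' = 0x39 → acc = 0x60
  '2' = 0x32 → acc = 0x52
  '2' = 0x32 → acc = 0x60
  ',' = 0x2C → acc = 0x4C
  '7' = 0x37 → acc = 0x7B
  '8' = 0x38 → acc = 0x43
  '1' = 0x31 → acc = 0x72
Checksum = 0x72.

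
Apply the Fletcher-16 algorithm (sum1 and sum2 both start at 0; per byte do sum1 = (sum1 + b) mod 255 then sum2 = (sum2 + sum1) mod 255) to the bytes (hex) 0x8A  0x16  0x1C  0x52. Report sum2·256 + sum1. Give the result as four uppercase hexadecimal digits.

F60F

Running sums (mod 255):
  after byte 0 (0x8A): sum1=138, sum2=138
  after byte 1 (0x16): sum1=160, sum2=43
  after byte 2 (0x1C): sum1=188, sum2=231
  after byte 3 (0x52): sum1=15, sum2=246
Checksum = sum2·256 + sum1 = 246·256 + 15 = 62991 = 0xF60F.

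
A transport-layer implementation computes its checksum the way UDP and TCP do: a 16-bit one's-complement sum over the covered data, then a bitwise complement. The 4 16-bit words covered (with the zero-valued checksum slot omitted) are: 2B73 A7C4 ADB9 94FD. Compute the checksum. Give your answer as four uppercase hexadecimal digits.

EA10

One's-complement addition (fold any carry out of bit 15 back into bit 0):
  0x2B73 + 0xA7C4 = 0x0D337
  0xD337 + 0xADB9 = 0x180F0 → wrap carry → 0x80F1
  0x80F1 + 0x94FD = 0x115EE → wrap carry → 0x15EF
One's-complement sum = 0x15EF.
Checksum = ~0x15EF & 0xFFFF = 0xEA10.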